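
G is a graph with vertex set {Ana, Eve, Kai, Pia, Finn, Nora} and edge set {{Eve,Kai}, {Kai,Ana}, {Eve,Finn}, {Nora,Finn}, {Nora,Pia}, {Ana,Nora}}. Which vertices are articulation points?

Nora

Removing Nora increases the component count from 1 to 2, so Nora is a cut vertex.
By contrast removing Eve leaves 1 component; it is not a cut vertex. No other vertex is a cut vertex either.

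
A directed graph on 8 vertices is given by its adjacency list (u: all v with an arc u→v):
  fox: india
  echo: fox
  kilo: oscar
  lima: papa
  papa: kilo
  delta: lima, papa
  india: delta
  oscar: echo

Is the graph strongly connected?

Yes

From india we can reach every vertex (fox, echo, kilo, lima, papa, delta, india, oscar), and every vertex can reach india (fox, echo, kilo, lima, papa, delta, india, oscar). So the whole graph is one strongly connected component.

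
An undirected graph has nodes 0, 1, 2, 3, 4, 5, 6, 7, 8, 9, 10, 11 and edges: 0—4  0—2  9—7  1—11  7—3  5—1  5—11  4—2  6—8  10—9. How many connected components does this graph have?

Starting from 6 we can reach 6, 8. That is one component of size 2.
Starting from 0 we can reach 0, 2, 4. That is one component of size 3.
Starting from 1 we can reach 1, 5, 11. That is one component of size 3.
Starting from 3 we can reach 3, 7, 9, 10. That is one component of size 4.
Total: 4 components.

4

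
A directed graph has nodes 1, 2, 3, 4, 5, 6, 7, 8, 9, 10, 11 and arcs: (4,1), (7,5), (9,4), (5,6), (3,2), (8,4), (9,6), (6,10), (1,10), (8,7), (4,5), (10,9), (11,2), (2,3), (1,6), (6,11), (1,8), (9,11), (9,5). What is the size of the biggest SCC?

{1, 4, 5, 6, 7, 8, 9, 10} are all mutually reachable — one SCC of size 8.
{2, 3} are all mutually reachable — one SCC of size 2.
{11} is an SCC by itself.
The largest has 8 vertices.

8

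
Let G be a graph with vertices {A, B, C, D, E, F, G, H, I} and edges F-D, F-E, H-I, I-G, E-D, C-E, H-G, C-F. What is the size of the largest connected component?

4

A is isolated — a component by itself.
B is isolated — a component by itself.
Starting from G we can reach G, H, I. That is one component of size 3.
Starting from C we can reach C, D, E, F. That is one component of size 4.
The largest has 4 vertices.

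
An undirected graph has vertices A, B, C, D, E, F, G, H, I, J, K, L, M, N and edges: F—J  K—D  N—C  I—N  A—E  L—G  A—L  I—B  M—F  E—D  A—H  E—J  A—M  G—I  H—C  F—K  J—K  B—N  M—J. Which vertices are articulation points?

Removing A increases the component count from 1 to 2, so A is a cut vertex.
By contrast removing D leaves 1 component; it is not a cut vertex. No other vertex is a cut vertex either.

A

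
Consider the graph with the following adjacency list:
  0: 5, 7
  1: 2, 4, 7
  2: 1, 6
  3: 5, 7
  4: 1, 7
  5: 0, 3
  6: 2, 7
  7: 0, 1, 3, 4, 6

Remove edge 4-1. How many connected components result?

1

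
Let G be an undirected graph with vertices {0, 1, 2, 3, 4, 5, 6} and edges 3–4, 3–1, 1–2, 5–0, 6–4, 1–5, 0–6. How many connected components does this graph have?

1

Starting from 0 we can reach 0, 1, 2, 3, 4, 5, 6. That is one component of size 7.
Total: 1 component.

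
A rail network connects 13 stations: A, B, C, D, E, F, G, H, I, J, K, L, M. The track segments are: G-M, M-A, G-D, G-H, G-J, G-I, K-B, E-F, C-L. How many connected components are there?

Starting from C we can reach C, L. That is one component of size 2.
Starting from B we can reach B, K. That is one component of size 2.
Starting from E we can reach E, F. That is one component of size 2.
Starting from A we can reach A, D, G, H, I, J, M. That is one component of size 7.
Total: 4 components.

4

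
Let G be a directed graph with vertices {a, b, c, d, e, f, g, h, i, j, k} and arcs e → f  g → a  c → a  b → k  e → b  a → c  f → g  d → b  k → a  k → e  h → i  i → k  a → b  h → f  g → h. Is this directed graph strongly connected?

No

There is no directed path from k to j, so the graph is not strongly connected.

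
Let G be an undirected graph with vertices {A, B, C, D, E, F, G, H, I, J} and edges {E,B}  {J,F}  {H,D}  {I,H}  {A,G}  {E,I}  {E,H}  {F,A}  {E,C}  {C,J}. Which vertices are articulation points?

A, C, E, F, H, J

Removing A increases the component count from 1 to 2, so A is a cut vertex.
Removing C increases the component count from 1 to 2, so C is a cut vertex.
Removing E increases the component count from 1 to 3, so E is a cut vertex.
Likewise F, H, J are cut vertices.
By contrast removing D leaves 1 component; it is not a cut vertex. No other vertex is a cut vertex either.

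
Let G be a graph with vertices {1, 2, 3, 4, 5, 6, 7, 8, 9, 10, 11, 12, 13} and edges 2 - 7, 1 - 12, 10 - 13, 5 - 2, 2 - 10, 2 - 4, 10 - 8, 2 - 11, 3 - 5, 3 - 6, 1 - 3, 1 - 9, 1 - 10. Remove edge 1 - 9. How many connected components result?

2

Before removal there is 1 component.
1 - 9 is a bridge — removing it separates 1's side from 9's side.
After removal: 2 components.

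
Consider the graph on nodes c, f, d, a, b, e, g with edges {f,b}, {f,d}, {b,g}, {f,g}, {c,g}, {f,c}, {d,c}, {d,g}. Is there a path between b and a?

No

The component containing b is {b, c, d, f, g}, and a is not in it.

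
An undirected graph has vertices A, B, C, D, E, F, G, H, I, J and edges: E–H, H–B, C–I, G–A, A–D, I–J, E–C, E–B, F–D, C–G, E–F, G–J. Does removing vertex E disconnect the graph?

Deleting E raises the number of components from 1 to 2, so E is a cut vertex.

Yes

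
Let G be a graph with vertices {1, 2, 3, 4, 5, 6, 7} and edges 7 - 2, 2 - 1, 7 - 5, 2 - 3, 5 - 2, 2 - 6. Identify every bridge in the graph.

1-2, 2-3, 2-6

The edges on the cycle 7-5-2-7 are not bridges since each lies on that cycle.
But removing 2 - 3 disconnects 2 from 3; removing 2 - 1 disconnects 2 from 1; removing 2 - 6 disconnects 2 from 6 — these are bridges.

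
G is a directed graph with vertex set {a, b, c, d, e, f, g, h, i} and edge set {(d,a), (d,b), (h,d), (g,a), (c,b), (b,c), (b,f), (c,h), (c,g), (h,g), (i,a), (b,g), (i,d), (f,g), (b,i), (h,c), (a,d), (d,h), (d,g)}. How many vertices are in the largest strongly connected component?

{a, b, c, d, f, g, h, i} are all mutually reachable — one SCC of size 8.
{e} is an SCC by itself.
The largest has 8 vertices.

8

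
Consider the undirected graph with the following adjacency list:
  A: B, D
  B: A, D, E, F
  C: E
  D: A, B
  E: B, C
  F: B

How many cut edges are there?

The edges on the cycle D-A-B-D are not bridges since each lies on that cycle.
But removing B-F disconnects B from F; removing B-E disconnects B from E; removing E-C disconnects E from C — these are bridges.
That makes 3 bridges.

3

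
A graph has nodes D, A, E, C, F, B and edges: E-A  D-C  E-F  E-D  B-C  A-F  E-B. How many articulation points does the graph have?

1

Removing E increases the component count from 1 to 2, so E is a cut vertex.
By contrast removing D leaves 1 component; it is not a cut vertex. No other vertex is a cut vertex either.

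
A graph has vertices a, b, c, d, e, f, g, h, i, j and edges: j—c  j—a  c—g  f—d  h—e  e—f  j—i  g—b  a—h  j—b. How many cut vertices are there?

Removing a increases the component count from 1 to 2, so a is a cut vertex.
Removing e increases the component count from 1 to 2, so e is a cut vertex.
Removing f increases the component count from 1 to 2, so f is a cut vertex.
Likewise h, j are cut vertices.
By contrast removing b leaves 1 component; it is not a cut vertex. No other vertex is a cut vertex either.

5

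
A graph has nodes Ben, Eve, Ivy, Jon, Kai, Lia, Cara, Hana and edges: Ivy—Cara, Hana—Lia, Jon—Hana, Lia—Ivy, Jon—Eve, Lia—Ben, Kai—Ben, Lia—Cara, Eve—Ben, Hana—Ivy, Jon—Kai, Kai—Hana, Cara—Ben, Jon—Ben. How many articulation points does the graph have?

0

Removing Lia, for instance, still leaves 1 component. No single vertex removal increases the component count — the graph has no articulation points.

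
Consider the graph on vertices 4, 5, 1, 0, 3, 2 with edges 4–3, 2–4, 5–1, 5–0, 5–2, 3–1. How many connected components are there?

1

Starting from 0 we can reach 0, 1, 2, 3, 4, 5. That is one component of size 6.
Total: 1 component.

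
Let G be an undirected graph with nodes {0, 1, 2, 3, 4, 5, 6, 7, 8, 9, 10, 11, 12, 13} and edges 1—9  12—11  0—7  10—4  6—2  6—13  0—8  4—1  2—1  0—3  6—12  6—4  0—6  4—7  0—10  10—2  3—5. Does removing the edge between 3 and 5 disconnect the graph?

Removing 3—5 leaves no path between 3 and 5: the component count goes from 1 to 2. So it is a bridge.

Yes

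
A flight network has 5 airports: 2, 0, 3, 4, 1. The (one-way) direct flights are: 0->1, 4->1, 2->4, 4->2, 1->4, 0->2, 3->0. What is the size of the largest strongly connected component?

{1, 2, 4} are all mutually reachable — one SCC of size 3.
{0} is an SCC by itself.
{3} is an SCC by itself.
The largest has 3 vertices.

3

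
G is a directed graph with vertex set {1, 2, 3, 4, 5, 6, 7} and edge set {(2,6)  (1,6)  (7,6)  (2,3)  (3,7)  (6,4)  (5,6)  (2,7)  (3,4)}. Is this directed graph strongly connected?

There is no directed path from 2 to 5, so the graph is not strongly connected.

No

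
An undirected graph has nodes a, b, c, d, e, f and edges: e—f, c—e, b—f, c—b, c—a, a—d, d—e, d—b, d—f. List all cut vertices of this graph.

none

Removing b, for instance, still leaves 1 component. No single vertex removal increases the component count — the graph has no articulation points.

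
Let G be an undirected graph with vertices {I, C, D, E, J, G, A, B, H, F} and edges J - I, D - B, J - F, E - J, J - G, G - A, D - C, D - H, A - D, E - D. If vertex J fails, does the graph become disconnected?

Yes

Deleting J raises the number of components from 1 to 3, so J is a cut vertex.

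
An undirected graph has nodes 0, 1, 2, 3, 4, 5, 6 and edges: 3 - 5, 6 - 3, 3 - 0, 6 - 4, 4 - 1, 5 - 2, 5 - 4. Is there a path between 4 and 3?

Yes

From 4 we can reach 0, 1, 2, 3, 4, 5, 6, which includes 3.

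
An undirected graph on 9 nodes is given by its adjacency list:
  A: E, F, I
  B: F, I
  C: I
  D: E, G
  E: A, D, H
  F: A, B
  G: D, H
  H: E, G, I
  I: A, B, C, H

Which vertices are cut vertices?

I

Removing I increases the component count from 1 to 2, so I is a cut vertex.
By contrast removing A leaves 1 component; it is not a cut vertex. No other vertex is a cut vertex either.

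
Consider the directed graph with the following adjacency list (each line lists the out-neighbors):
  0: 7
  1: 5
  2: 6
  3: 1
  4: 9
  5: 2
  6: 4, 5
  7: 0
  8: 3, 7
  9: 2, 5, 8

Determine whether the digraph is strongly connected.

No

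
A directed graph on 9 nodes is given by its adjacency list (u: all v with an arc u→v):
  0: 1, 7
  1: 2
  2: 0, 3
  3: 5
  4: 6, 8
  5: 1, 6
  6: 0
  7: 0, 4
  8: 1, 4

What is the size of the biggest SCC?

{0, 1, 2, 3, 4, 5, 6, 7, 8} are all mutually reachable — one SCC of size 9.
The largest has 9 vertices.

9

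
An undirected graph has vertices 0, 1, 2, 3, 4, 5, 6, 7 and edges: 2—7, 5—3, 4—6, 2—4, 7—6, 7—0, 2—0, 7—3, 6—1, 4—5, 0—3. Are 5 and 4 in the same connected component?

Yes

From 5 we can reach 0, 1, 2, 3, 4, 5, 6, 7, which includes 4.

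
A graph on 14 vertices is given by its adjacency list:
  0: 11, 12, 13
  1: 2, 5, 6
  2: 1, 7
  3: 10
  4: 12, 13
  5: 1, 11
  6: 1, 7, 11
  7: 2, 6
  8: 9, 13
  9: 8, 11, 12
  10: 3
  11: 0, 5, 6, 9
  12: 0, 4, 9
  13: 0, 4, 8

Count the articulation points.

1

Removing 11 increases the component count from 2 to 3, so 11 is a cut vertex.
By contrast removing 1 leaves 2 components; it is not a cut vertex. No other vertex is a cut vertex either.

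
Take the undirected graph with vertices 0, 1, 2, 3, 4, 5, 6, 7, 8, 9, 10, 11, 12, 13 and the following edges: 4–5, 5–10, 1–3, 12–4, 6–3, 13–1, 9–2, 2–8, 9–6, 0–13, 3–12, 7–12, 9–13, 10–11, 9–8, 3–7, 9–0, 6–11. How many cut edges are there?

0

The edges on the cycle 9-2-8-9 are not bridges since each lies on that cycle.
Every edge lies on some cycle, so there are no bridges.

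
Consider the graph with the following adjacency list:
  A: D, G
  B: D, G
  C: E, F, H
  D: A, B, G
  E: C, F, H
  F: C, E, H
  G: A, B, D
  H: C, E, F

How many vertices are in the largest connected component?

4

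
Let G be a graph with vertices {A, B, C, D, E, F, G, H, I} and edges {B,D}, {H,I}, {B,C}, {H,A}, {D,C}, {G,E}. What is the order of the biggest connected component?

F is isolated — a component by itself.
Starting from E we can reach E, G. That is one component of size 2.
Starting from B we can reach B, C, D. That is one component of size 3.
Starting from A we can reach A, H, I. That is one component of size 3.
The largest has 3 vertices.

3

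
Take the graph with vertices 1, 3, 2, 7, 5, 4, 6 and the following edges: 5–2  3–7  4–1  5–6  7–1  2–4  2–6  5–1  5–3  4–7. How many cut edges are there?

0

The edges on the cycle 5-2-4-7-3-5 are not bridges since each lies on that cycle.
Every edge lies on some cycle, so there are no bridges.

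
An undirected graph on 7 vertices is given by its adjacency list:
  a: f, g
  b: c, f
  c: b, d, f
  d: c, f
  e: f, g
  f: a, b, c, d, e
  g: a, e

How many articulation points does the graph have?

1

Removing f increases the component count from 1 to 2, so f is a cut vertex.
By contrast removing b leaves 1 component; it is not a cut vertex. No other vertex is a cut vertex either.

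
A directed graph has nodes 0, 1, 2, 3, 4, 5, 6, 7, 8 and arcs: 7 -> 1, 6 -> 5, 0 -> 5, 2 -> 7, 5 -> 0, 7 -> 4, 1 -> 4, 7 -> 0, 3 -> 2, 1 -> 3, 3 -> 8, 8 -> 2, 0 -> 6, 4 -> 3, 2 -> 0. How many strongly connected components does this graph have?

{1, 2, 3, 4, 7, 8} are all mutually reachable — one SCC of size 6.
{0, 5, 6} are all mutually reachable — one SCC of size 3.
That gives 2 strongly connected components.

2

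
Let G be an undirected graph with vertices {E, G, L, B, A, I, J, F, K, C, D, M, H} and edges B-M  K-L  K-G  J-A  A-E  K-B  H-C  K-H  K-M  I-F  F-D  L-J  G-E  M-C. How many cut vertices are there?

2

Removing F increases the component count from 2 to 3, so F is a cut vertex.
Removing K increases the component count from 2 to 3, so K is a cut vertex.
By contrast removing D leaves 2 components; it is not a cut vertex. No other vertex is a cut vertex either.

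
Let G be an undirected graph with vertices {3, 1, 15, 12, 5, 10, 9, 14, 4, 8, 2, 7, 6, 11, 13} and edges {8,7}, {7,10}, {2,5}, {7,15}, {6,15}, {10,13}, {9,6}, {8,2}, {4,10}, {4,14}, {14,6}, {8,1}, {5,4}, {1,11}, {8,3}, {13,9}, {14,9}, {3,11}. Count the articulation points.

Removing 8 increases the component count from 2 to 3, so 8 is a cut vertex.
By contrast removing 15 leaves 2 components; it is not a cut vertex. No other vertex is a cut vertex either.

1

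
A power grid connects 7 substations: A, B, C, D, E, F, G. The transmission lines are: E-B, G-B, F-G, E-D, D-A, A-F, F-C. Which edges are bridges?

C-F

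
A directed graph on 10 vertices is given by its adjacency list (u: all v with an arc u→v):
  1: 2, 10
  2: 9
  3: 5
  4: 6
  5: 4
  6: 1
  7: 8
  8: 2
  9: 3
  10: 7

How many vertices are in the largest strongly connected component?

10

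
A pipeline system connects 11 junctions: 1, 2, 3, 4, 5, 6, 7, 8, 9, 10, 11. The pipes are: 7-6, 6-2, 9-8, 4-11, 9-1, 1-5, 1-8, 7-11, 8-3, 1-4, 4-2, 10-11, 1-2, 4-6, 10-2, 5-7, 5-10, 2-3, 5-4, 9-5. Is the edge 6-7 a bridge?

After removing 6-7, the path 6-4-5-7 still connects them, so the edge is not a bridge.

No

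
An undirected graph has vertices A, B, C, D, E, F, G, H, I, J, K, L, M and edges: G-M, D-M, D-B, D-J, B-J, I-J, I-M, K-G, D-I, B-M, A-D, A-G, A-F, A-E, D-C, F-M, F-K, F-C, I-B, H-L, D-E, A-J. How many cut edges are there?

1

The edges on the cycle D-I-B-D are not bridges since each lies on that cycle.
But removing H-L disconnects H from L — this is a bridge.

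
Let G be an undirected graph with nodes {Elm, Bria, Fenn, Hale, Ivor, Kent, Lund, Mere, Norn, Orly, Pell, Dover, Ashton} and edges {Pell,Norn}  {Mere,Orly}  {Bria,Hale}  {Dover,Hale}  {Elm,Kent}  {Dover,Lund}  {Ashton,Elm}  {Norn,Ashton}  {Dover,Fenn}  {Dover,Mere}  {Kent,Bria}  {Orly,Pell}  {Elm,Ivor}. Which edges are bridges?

Dover-Fenn, Dover-Lund, Elm-Ivor

The edges on the cycle Dover-Mere-Orly-Pell-Norn-Ashton-Elm-Kent-Bria-Hale-Dover are not bridges since each lies on that cycle.
But removing Ivor–Elm disconnects Ivor from Elm; removing Dover–Fenn disconnects Dover from Fenn; removing Dover–Lund disconnects Dover from Lund — these are bridges.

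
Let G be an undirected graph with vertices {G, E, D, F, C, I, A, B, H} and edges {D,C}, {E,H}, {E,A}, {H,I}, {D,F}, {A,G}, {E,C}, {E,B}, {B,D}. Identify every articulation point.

Removing A increases the component count from 1 to 2, so A is a cut vertex.
Removing D increases the component count from 1 to 2, so D is a cut vertex.
Removing E increases the component count from 1 to 3, so E is a cut vertex.
Likewise H is a cut vertex.
By contrast removing F leaves 1 component; it is not a cut vertex. No other vertex is a cut vertex either.

A, D, E, H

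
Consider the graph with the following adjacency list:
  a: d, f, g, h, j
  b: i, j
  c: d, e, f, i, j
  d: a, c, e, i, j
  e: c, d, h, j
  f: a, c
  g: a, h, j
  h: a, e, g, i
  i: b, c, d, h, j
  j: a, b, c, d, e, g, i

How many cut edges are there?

The edges on the cycle c-i-b-j-g-h-a-f-c are not bridges since each lies on that cycle.
Every edge lies on some cycle, so there are no bridges.

0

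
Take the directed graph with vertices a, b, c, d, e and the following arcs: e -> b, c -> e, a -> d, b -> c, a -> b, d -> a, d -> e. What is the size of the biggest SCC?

3

{b, c, e} are all mutually reachable — one SCC of size 3.
{a, d} are all mutually reachable — one SCC of size 2.
The largest has 3 vertices.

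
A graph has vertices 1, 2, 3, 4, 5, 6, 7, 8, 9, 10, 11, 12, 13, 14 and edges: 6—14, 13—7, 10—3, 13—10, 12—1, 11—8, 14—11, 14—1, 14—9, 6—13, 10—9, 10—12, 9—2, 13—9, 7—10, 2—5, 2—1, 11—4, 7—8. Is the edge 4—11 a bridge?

Yes

Removing 4—11 leaves no path between 4 and 11: the component count goes from 1 to 2. So it is a bridge.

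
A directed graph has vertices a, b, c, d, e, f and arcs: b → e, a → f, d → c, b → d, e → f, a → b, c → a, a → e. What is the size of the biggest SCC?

{a, b, c, d} are all mutually reachable — one SCC of size 4.
{f} is an SCC by itself.
{e} is an SCC by itself.
The largest has 4 vertices.

4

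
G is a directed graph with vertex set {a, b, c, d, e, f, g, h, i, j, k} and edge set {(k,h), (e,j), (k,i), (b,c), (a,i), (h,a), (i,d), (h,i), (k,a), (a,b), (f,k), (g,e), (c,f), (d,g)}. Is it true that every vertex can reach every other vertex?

There is no directed path from j to f, so the graph is not strongly connected.

No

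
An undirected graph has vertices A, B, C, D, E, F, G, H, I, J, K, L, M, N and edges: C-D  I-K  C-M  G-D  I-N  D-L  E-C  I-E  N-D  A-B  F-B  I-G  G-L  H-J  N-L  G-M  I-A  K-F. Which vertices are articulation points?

I

Removing I increases the component count from 2 to 3, so I is a cut vertex.
By contrast removing J leaves 2 components; it is not a cut vertex. No other vertex is a cut vertex either.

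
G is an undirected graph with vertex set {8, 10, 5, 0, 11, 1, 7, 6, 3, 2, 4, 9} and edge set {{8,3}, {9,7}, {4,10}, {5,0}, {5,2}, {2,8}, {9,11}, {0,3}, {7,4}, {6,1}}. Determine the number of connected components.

Starting from 1 we can reach 1, 6. That is one component of size 2.
Starting from 0 we can reach 0, 2, 3, 5, 8. That is one component of size 5.
Starting from 4 we can reach 4, 7, 9, 10, 11. That is one component of size 5.
Total: 3 components.

3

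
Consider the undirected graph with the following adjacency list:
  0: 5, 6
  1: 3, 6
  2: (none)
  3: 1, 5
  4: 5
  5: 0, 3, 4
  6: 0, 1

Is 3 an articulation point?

Deleting 3 leaves 2 components (was 2), so 3 is not a cut vertex.

No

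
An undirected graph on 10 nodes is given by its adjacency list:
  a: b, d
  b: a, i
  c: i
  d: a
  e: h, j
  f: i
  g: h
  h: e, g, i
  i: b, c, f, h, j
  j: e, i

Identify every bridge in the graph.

The edges on the cycle i-h-e-j-i are not bridges since each lies on that cycle.
But removing b-i disconnects b from i; removing h-g disconnects h from g; removing a-d disconnects a from d; removing c-i disconnects c from i — these are bridges.
In total 6 edges are bridges.

a-b, a-d, b-i, c-i, f-i, g-h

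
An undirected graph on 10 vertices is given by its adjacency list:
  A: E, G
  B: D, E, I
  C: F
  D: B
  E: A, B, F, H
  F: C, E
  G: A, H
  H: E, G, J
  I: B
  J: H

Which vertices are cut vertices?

Removing B increases the component count from 1 to 3, so B is a cut vertex.
Removing E increases the component count from 1 to 3, so E is a cut vertex.
Removing F increases the component count from 1 to 2, so F is a cut vertex.
Likewise H is a cut vertex.
By contrast removing C leaves 1 component; it is not a cut vertex. No other vertex is a cut vertex either.

B, E, F, H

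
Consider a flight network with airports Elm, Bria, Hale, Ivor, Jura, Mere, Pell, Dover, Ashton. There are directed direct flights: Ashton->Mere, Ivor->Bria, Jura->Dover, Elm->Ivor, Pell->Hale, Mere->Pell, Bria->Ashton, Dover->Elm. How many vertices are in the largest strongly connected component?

1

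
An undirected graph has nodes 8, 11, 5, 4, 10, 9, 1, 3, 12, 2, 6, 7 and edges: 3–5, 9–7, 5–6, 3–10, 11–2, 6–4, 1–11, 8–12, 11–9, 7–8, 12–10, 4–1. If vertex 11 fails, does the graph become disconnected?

Deleting 11 raises the number of components from 1 to 2, so 11 is a cut vertex.

Yes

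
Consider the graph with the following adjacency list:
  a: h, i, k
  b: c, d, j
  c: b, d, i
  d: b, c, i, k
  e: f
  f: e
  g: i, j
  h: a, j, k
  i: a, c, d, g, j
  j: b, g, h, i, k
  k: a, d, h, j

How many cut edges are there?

1

The edges on the cycle c-d-k-j-i-c are not bridges since each lies on that cycle.
But removing f-e disconnects f from e — this is a bridge.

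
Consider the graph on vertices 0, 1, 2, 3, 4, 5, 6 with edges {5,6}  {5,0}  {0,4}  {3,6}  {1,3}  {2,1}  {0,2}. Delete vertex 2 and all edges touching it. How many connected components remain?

1

With 2 gone, the remaining components are: {0, 1, 3, 4, 5, 6}.
That is 1 component.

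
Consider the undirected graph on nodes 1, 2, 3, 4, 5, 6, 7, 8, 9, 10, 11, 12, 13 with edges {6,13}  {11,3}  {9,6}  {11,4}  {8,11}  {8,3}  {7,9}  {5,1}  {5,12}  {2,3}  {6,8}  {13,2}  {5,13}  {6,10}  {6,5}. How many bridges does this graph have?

The edges on the cycle 8-11-3-8 are not bridges since each lies on that cycle.
But removing 7—9 disconnects 7 from 9; removing 11—4 disconnects 11 from 4; removing 6—10 disconnects 6 from 10; removing 6—9 disconnects 6 from 9 — these are bridges.
In total 6 edges are bridges.

6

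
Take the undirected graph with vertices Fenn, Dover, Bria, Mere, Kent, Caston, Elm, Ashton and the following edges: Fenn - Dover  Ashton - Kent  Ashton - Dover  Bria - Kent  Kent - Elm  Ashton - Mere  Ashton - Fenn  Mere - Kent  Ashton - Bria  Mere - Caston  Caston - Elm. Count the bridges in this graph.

0

The edges on the cycle Ashton-Fenn-Dover-Ashton are not bridges since each lies on that cycle.
Every edge lies on some cycle, so there are no bridges.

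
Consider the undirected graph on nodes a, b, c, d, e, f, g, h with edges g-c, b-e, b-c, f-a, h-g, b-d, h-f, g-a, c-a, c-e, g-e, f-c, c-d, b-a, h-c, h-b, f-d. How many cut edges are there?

The edges on the cycle b-c-e-b are not bridges since each lies on that cycle.
Every edge lies on some cycle, so there are no bridges.

0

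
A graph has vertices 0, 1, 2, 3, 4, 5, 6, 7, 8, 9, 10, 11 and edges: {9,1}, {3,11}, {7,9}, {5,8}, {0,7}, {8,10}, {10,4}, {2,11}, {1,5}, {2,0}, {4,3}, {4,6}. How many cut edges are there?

The edges on the cycle 2-0-7-9-1-5-8-10-4-3-11-2 are not bridges since each lies on that cycle.
But removing 4–6 disconnects 4 from 6 — this is a bridge.

1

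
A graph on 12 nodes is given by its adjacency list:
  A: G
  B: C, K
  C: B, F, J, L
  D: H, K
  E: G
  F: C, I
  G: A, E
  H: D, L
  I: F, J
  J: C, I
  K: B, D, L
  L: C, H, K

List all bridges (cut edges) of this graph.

The edges on the cycle L-H-D-K-L are not bridges since each lies on that cycle.
But removing G-E disconnects G from E; removing A-G disconnects A from G — these are bridges.

A-G, E-G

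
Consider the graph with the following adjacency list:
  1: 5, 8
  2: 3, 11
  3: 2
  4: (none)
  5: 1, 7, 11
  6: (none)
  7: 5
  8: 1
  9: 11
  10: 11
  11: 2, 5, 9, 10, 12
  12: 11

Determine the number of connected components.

3

6 is isolated — a component by itself.
4 is isolated — a component by itself.
Starting from 1 we can reach 1, 2, 3, 5, 7, 8, 9, 10, 11, 12. That is one component of size 10.
Total: 3 components.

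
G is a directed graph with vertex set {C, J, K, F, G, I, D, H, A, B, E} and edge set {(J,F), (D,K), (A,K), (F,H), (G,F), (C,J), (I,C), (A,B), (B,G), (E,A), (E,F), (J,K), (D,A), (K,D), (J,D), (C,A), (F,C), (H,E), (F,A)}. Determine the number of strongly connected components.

2

{A, B, C, D, E, F, G, H, J, K} are all mutually reachable — one SCC of size 10.
{I} is an SCC by itself.
That gives 2 strongly connected components.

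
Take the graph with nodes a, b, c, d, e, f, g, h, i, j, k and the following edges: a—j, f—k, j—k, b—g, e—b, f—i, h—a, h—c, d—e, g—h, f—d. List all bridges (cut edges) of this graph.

The edges on the cycle f-d-e-b-g-h-a-j-k-f are not bridges since each lies on that cycle.
But removing c—h disconnects c from h; removing f—i disconnects f from i — these are bridges.

c-h, f-i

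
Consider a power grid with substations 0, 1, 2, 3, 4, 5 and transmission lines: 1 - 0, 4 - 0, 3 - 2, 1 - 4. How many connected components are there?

3

5 is isolated — a component by itself.
Starting from 2 we can reach 2, 3. That is one component of size 2.
Starting from 0 we can reach 0, 1, 4. That is one component of size 3.
Total: 3 components.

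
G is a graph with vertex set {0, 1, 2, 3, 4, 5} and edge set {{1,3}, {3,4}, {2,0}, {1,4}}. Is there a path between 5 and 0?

The component containing 5 is {5}, and 0 is not in it.

No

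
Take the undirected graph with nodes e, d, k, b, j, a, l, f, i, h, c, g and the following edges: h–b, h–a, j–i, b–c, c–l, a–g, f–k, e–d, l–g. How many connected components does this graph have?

Starting from d we can reach d, e. That is one component of size 2.
Starting from f we can reach f, k. That is one component of size 2.
Starting from i we can reach i, j. That is one component of size 2.
Starting from a we can reach a, b, c, g, h, l. That is one component of size 6.
Total: 4 components.

4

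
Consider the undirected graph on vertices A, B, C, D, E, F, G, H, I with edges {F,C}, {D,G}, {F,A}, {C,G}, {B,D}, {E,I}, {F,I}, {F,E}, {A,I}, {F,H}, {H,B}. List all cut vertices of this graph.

F

Removing F increases the component count from 1 to 2, so F is a cut vertex.
By contrast removing I leaves 1 component; it is not a cut vertex. No other vertex is a cut vertex either.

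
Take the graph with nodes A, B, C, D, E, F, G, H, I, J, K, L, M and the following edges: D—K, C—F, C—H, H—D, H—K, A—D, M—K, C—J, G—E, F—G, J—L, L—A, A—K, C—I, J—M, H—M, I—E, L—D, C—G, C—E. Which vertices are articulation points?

C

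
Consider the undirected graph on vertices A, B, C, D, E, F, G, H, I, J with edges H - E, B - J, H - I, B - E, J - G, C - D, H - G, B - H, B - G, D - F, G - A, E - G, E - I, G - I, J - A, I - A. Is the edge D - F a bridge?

Removing D - F leaves no path between D and F: the component count goes from 2 to 3. So it is a bridge.

Yes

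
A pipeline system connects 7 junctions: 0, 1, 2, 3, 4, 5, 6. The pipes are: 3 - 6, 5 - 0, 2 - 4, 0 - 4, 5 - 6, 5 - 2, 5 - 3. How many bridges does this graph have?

The edges on the cycle 5-3-6-5 are not bridges since each lies on that cycle.
Every edge lies on some cycle, so there are no bridges.

0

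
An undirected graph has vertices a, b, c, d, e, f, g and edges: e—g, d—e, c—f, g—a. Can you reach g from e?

Yes

From e we can reach a, d, e, g, which includes g.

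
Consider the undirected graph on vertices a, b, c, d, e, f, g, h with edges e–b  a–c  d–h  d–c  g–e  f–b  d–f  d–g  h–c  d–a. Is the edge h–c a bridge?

No

After removing h–c, the path h-d-c still connects them, so the edge is not a bridge.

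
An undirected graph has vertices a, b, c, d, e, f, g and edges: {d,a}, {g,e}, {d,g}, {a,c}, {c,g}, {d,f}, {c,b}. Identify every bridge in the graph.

b-c, d-f, e-g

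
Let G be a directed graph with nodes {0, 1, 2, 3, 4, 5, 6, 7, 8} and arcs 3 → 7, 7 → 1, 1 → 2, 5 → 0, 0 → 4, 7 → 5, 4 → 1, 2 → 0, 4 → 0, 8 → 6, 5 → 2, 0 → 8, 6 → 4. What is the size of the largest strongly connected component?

6

{0, 1, 2, 4, 6, 8} are all mutually reachable — one SCC of size 6.
{3} is an SCC by itself.
{7} is an SCC by itself.
{5} is an SCC by itself.
The largest has 6 vertices.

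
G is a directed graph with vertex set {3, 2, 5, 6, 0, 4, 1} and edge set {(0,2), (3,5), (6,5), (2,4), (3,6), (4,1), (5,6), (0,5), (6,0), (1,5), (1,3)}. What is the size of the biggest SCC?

7

{0, 1, 2, 3, 4, 5, 6} are all mutually reachable — one SCC of size 7.
The largest has 7 vertices.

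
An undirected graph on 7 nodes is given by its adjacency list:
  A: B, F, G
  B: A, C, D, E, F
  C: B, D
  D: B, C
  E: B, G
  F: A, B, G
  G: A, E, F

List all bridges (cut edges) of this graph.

The edges on the cycle B-D-C-B are not bridges since each lies on that cycle.
Every edge lies on some cycle, so there are no bridges.

none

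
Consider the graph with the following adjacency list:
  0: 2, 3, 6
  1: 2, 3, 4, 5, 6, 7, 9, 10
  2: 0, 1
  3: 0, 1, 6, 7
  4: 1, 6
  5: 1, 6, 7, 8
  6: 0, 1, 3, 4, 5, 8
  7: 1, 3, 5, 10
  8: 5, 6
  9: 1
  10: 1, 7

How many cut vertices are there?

1

Removing 1 increases the component count from 1 to 2, so 1 is a cut vertex.
By contrast removing 10 leaves 1 component; it is not a cut vertex. No other vertex is a cut vertex either.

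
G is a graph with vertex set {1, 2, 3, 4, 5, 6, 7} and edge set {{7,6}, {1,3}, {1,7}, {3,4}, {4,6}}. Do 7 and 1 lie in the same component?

Yes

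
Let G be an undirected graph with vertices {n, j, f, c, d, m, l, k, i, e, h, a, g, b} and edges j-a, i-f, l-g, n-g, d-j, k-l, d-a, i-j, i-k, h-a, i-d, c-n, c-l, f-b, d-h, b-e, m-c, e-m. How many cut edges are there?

0

The edges on the cycle d-h-a-d are not bridges since each lies on that cycle.
Every edge lies on some cycle, so there are no bridges.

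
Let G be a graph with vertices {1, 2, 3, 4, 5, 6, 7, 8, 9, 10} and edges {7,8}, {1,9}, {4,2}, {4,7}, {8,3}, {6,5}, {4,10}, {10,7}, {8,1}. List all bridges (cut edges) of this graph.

The edges on the cycle 4-10-7-4 are not bridges since each lies on that cycle.
But removing 4–2 disconnects 4 from 2; removing 8–1 disconnects 8 from 1; removing 6–5 disconnects 6 from 5; removing 7–8 disconnects 7 from 8 — these are bridges.
In total 6 edges are bridges.

1-8, 1-9, 2-4, 3-8, 5-6, 7-8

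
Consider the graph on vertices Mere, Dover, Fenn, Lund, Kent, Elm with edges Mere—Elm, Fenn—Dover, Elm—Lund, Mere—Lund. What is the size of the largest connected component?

3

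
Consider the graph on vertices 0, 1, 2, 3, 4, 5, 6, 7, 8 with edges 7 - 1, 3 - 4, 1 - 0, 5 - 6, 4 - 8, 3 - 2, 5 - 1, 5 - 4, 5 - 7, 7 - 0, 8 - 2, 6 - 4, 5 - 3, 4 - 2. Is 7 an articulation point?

No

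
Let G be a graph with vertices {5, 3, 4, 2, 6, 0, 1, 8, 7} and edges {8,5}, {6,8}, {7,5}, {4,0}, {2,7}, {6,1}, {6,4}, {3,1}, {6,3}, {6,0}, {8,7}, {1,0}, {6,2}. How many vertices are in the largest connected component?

Starting from 0 we can reach 0, 1, 2, 3, 4, 5, 6, 7, 8. That is one component of size 9.
The largest has 9 vertices.

9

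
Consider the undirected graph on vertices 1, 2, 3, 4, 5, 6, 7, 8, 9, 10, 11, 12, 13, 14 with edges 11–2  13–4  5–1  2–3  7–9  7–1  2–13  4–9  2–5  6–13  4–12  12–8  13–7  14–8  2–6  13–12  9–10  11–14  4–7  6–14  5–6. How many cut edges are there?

2

The edges on the cycle 2-5-6-2 are not bridges since each lies on that cycle.
But removing 3–2 disconnects 3 from 2; removing 9–10 disconnects 9 from 10 — these are bridges.
That makes 2 bridges.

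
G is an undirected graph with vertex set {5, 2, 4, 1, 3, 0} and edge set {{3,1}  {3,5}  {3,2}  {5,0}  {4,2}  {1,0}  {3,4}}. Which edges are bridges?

none

The edges on the cycle 3-4-2-3 are not bridges since each lies on that cycle.
Every edge lies on some cycle, so there are no bridges.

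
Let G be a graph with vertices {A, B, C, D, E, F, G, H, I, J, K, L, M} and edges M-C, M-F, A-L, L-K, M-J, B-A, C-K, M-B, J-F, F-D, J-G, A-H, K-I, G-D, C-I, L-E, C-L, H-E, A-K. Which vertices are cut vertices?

M

Removing M increases the component count from 1 to 2, so M is a cut vertex.
By contrast removing I leaves 1 component; it is not a cut vertex. No other vertex is a cut vertex either.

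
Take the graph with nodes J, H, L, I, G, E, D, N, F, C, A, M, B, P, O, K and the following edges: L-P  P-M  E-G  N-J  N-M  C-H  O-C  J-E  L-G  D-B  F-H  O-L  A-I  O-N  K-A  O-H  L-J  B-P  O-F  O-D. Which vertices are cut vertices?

Removing A increases the component count from 2 to 3, so A is a cut vertex.
Removing O increases the component count from 2 to 3, so O is a cut vertex.
By contrast removing I leaves 2 components; it is not a cut vertex. No other vertex is a cut vertex either.

A, O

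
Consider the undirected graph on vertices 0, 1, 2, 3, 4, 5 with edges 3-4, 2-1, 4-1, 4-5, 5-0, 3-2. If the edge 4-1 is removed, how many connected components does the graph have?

1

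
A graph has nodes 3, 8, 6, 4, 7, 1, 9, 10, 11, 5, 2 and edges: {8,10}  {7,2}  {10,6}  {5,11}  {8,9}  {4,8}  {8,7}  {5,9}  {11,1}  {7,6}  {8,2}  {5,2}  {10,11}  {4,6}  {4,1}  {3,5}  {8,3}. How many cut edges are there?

0

The edges on the cycle 4-8-7-6-4 are not bridges since each lies on that cycle.
Every edge lies on some cycle, so there are no bridges.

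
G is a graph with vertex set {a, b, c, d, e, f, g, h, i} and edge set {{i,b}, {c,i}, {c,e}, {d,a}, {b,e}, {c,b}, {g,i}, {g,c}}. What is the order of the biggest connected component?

5

h is isolated — a component by itself.
f is isolated — a component by itself.
Starting from a we can reach a, d. That is one component of size 2.
Starting from b we can reach b, c, e, g, i. That is one component of size 5.
The largest has 5 vertices.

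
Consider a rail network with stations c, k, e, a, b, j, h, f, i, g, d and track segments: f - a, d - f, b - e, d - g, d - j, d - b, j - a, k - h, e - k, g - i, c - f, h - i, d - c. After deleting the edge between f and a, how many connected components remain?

1

f and a are still connected via f-d-j-a, so the component count stays at 1.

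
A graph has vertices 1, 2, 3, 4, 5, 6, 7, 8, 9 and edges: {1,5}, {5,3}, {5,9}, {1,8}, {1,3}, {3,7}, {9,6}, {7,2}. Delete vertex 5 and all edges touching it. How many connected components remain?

With 5 gone, the remaining components are: {4}; {6, 9}; {1, 2, 3, 7, 8}.
That is 3 components.

3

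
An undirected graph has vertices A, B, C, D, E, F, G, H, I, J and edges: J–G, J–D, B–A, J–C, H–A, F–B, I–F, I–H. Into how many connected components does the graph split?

3

E is isolated — a component by itself.
Starting from C we can reach C, D, G, J. That is one component of size 4.
Starting from A we can reach A, B, F, H, I. That is one component of size 5.
Total: 3 components.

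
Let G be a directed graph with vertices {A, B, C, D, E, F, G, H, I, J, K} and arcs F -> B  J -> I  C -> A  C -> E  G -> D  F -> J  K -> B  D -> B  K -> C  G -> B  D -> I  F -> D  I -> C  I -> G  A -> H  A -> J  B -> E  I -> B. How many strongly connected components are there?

6

{A, C, D, G, I, J} are all mutually reachable — one SCC of size 6.
{F} is an SCC by itself.
{K} is an SCC by itself.
{B} is an SCC by itself.
{E} is an SCC by itself.
(and 1 more singleton SCC)
That gives 6 strongly connected components.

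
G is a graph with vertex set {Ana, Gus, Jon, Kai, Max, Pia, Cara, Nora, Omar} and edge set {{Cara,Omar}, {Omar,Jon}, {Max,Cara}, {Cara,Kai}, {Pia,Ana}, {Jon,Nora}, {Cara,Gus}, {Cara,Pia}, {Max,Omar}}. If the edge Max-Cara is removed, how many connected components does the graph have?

1

Max and Cara are still connected via Max-Omar-Cara, so the component count stays at 1.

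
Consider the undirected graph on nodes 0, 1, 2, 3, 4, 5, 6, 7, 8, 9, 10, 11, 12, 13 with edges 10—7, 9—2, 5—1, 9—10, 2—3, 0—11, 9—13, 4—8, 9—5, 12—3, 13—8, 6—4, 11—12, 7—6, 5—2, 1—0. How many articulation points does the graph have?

Removing 9 increases the component count from 1 to 2, so 9 is a cut vertex.
By contrast removing 1 leaves 1 component; it is not a cut vertex. No other vertex is a cut vertex either.

1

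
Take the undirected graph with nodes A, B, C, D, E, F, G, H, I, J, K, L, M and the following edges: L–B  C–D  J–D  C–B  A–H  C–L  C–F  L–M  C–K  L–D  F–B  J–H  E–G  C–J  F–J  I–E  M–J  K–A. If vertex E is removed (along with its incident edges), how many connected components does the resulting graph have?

3

With E gone, the remaining components are: {G}; {I}; {A, B, C, D, F, H, J, K, L, M}.
That is 3 components.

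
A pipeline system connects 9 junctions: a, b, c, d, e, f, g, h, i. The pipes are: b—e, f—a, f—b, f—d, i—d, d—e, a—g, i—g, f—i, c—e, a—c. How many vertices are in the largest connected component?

8

h is isolated — a component by itself.
Starting from a we can reach a, b, c, d, e, f, g, i. That is one component of size 8.
The largest has 8 vertices.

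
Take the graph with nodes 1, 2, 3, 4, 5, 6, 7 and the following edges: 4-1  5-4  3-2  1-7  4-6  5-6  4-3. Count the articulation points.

Removing 1 increases the component count from 1 to 2, so 1 is a cut vertex.
Removing 3 increases the component count from 1 to 2, so 3 is a cut vertex.
Removing 4 increases the component count from 1 to 3, so 4 is a cut vertex.
By contrast removing 2 leaves 1 component; it is not a cut vertex. No other vertex is a cut vertex either.

3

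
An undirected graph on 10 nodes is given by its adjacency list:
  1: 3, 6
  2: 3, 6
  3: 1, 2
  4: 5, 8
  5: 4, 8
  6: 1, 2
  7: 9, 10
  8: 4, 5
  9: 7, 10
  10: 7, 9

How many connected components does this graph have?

Starting from 7 we can reach 7, 9, 10. That is one component of size 3.
Starting from 4 we can reach 4, 5, 8. That is one component of size 3.
Starting from 1 we can reach 1, 2, 3, 6. That is one component of size 4.
Total: 3 components.

3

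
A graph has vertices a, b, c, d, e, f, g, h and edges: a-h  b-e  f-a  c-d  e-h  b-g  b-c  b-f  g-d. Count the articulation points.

Removing b increases the component count from 1 to 2, so b is a cut vertex.
By contrast removing f leaves 1 component; it is not a cut vertex. No other vertex is a cut vertex either.

1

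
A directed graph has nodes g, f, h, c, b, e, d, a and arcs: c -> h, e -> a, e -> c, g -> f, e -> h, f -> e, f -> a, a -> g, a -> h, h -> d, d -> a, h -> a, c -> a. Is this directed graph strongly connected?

No

There is no directed path from f to b, so the graph is not strongly connected.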